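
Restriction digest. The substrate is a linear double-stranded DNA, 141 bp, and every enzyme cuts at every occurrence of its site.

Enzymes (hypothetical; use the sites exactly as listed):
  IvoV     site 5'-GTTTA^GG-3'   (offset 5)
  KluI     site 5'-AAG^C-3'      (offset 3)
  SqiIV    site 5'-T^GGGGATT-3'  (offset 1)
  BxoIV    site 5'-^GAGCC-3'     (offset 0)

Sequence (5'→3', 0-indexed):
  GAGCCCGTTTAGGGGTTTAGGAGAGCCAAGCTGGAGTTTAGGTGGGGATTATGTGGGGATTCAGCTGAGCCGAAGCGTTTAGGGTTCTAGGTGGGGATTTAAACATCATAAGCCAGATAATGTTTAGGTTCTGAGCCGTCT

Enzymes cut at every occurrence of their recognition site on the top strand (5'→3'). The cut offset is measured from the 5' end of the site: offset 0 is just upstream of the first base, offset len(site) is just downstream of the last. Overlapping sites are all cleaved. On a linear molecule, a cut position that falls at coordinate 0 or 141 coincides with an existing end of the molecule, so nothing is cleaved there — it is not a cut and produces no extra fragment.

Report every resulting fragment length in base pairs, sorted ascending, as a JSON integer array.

[3,3,6,6,8,8,9,9,10,11,11,11,12,14,20]

Scan for sites:
  IvoV (GTTTAGG, off=5): starts [6, 14, 35, 76, 121] → cuts [11, 19, 40, 81, 126]
  KluI (AAGC, off=3): starts [27, 72, 109] → cuts [30, 75, 112]
  SqiIV (TGGGGATT, off=1): starts [42, 53, 91] → cuts [43, 54, 92]
  BxoIV (GAGCC, off=0): starts [0, 22, 66, 132] → cuts [22, 66, 132] (position 0 is a terminus of the linear molecule — no cut)

All cut coordinates (distinct, sorted): [11, 19, 22, 30, 40, 43, 54, 66, 75, 81, 92, 112, 126, 132]

Fragments:
  [0,11): 11 bp
  [11,19): 8 bp
  [19,22): 3 bp
  [22,30): 8 bp
  [30,40): 10 bp
  [40,43): 3 bp
  [43,54): 11 bp
  [54,66): 12 bp
  [66,75): 9 bp
  [75,81): 6 bp
  [81,92): 11 bp
  [92,112): 20 bp
  [112,126): 14 bp
  [126,132): 6 bp
  [132,141): 9 bp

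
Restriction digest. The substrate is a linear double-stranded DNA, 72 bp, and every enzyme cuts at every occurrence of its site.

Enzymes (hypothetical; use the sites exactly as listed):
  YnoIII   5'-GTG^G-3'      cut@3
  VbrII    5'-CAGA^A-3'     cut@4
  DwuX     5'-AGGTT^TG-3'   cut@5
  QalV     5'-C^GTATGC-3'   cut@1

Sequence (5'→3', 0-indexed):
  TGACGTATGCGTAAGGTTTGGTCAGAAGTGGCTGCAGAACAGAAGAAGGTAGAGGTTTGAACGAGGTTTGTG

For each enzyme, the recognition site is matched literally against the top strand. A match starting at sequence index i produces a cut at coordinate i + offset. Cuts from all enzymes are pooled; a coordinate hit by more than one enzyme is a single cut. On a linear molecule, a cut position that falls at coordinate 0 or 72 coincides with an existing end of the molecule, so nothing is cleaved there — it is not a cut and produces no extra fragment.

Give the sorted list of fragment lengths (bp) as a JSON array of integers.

[4,4,4,5,8,8,11,14,14]

Scan for sites:
  YnoIII GTGG/3: at [27] ⇒ [30]
  VbrII CAGAA/4: at [22, 34, 39] ⇒ [26, 38, 43]
  DwuX AGGTTTG/5: at [13, 52, 63] ⇒ [18, 57, 68]
  QalV CGTATGC/1: at [3] ⇒ [4]

Pooled cuts: [4, 18, 26, 30, 38, 43, 57, 68]

Fragment lengths:
  [0,4): 4 bp
  [4,18): 14 bp
  [18,26): 8 bp
  [26,30): 4 bp
  [30,38): 8 bp
  [38,43): 5 bp
  [43,57): 14 bp
  [57,68): 11 bp
  [68,72): 4 bp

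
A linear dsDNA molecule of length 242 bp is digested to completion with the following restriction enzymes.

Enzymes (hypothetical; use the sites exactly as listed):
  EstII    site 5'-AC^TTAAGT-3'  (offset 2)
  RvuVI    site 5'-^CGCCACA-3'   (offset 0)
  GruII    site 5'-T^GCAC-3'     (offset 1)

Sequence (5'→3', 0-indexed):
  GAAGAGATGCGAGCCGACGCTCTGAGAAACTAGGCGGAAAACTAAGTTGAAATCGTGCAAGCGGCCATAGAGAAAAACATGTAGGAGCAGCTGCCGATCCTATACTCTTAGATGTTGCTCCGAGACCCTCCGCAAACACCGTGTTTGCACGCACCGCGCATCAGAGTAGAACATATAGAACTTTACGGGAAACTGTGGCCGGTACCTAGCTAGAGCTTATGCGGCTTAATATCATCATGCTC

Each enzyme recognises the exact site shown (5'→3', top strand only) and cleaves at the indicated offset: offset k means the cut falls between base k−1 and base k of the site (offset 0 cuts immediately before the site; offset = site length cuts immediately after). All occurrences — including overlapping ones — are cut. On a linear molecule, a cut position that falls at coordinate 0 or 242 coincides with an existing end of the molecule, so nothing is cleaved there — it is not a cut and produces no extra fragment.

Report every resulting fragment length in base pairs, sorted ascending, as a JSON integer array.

Scan for sites:
  EstII (ACTTAAGT, off=2): no sites
  RvuVI (CGCCACA, off=0): no sites
  GruII (TGCAC, off=1): starts [145] → cuts [146]

Pooled cuts: [146]

Fragments:
  [0,146): 146 bp
  [146,242): 96 bp

[96,146]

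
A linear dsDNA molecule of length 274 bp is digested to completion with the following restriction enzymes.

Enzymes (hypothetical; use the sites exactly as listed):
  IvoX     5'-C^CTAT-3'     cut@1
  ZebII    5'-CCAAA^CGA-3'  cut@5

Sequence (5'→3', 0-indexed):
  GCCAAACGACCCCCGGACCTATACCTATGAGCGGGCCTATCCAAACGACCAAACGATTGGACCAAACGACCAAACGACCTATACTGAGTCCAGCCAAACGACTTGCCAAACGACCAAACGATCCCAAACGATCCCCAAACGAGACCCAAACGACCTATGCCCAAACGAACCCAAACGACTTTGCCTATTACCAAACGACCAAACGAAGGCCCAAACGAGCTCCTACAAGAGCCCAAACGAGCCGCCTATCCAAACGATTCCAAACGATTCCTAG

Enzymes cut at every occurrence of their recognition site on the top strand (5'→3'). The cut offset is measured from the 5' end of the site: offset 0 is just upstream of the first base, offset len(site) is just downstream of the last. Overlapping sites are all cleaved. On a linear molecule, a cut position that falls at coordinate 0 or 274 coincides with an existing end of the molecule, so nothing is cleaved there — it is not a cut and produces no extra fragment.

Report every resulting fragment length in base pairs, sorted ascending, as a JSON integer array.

Scan for sites:
  IvoX (CCTAT, off=1): starts [17, 23, 35, 77, 153, 183, 244] → cuts [18, 24, 36, 78, 154, 184, 245]
  ZebII (CCAAACGA, off=5): starts [1, 40, 48, 61, 69, 93, 105, 113, 123, 134, 145, 160, 170, 190, 198, 210, 232, 249, 259] → cuts [6, 45, 53, 66, 74, 98, 110, 118, 128, 139, 150, 165, 175, 195, 203, 215, 237, 254, 264]

Pooled cuts: [6, 18, 24, 36, 45, 53, 66, 74, 78, 98, 110, 118, 128, 139, 150, 154, 165, 175, 184, 195, 203, 215, 237, 245, 254, 264]

Fragments:
  [0,6): 6 bp
  [6,18): 12 bp
  [18,24): 6 bp
  [24,36): 12 bp
  [36,45): 9 bp
  [45,53): 8 bp
  [53,66): 13 bp
  [66,74): 8 bp
  [74,78): 4 bp
  [78,98): 20 bp
  [98,110): 12 bp
  [110,118): 8 bp
  [118,128): 10 bp
  [128,139): 11 bp
  [139,150): 11 bp
  [150,154): 4 bp
  [154,165): 11 bp
  [165,175): 10 bp
  [175,184): 9 bp
  [184,195): 11 bp
  [195,203): 8 bp
  [203,215): 12 bp
  [215,237): 22 bp
  [237,245): 8 bp
  [245,254): 9 bp
  [254,264): 10 bp
  [264,274): 10 bp

[4,4,6,6,8,8,8,8,8,9,9,9,10,10,10,10,11,11,11,11,12,12,12,12,13,20,22]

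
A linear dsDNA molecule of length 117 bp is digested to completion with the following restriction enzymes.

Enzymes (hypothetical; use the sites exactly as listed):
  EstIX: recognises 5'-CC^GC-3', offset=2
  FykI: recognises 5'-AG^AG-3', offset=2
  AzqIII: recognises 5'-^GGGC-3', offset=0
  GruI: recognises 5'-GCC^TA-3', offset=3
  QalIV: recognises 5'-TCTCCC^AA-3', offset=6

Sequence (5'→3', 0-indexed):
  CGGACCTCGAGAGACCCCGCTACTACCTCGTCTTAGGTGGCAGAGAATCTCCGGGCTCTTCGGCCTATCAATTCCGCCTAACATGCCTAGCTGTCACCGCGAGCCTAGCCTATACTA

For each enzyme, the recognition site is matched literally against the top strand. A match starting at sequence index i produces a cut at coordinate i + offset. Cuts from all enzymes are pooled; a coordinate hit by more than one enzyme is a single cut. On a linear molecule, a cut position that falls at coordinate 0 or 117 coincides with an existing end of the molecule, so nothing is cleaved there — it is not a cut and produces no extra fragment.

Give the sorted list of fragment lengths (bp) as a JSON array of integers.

[3,5,7,7,7,9,9,10,11,11,13,25]

Per-enzyme occurrences:
  EstIX CCGC/2: at [16, 73, 96] ⇒ [18, 75, 98]
  FykI AGAG/2: at [9, 41] ⇒ [11, 43]
  AzqIII GGGC/0: at [52] ⇒ [52]
  GruI GCCTA/3: at [62, 75, 84, 102, 107] ⇒ [65, 78, 87, 105, 110]
  QalIV (TCTCCCAA, off=6): no sites

Pooled cuts: [11, 18, 43, 52, 65, 75, 78, 87, 98, 105, 110]

Fragments:
  [0,11): 11 bp
  [11,18): 7 bp
  [18,43): 25 bp
  [43,52): 9 bp
  [52,65): 13 bp
  [65,75): 10 bp
  [75,78): 3 bp
  [78,87): 9 bp
  [87,98): 11 bp
  [98,105): 7 bp
  [105,110): 5 bp
  [110,117): 7 bp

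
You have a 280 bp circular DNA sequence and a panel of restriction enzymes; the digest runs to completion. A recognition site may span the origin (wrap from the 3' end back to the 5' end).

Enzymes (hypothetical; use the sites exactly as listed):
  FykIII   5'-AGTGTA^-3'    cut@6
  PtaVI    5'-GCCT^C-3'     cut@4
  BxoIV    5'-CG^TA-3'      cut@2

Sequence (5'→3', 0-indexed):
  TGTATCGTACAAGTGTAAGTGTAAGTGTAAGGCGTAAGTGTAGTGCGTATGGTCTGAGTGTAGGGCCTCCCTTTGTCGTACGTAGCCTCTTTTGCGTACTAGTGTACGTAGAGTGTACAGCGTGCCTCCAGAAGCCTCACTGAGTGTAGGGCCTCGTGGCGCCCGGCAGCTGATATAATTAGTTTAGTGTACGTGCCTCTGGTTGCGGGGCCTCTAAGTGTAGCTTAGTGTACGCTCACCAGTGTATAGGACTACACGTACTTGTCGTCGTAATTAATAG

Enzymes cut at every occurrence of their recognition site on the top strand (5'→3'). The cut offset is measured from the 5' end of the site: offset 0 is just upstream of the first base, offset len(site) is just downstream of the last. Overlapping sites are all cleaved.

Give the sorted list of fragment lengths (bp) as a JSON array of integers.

[2,3,4,5,5,6,6,6,6,6,7,8,8,9,9,10,10,10,10,10,10,11,12,12,14,14,15,15,37]

Scan for sites:
  FykIII AGTGTA/6: at [11, 17, 23, 36, 56, 100, 111, 142, 185, 216, 226, 240, 278] ⇒ [4, 17, 23, 29, 42, 62, 106, 117, 148, 191, 222, 232, 246]
  PtaVI GCCTC/4: at [64, 84, 123, 133, 150, 194, 209] ⇒ [68, 88, 127, 137, 154, 198, 213]
  BxoIV CGTA/2: at [5, 32, 45, 76, 80, 94, 106, 256, 268] ⇒ [7, 34, 47, 78, 82, 96, 108, 258, 270]

All cut coordinates (distinct, sorted): [4, 7, 17, 23, 29, 34, 42, 47, 62, 68, 78, 82, 88, 96, 106, 108, 117, 127, 137, 148, 154, 191, 198, 213, 222, 232, 246, 258, 270]

Fragment lengths:
  4→7: 3 bp
  7→17: 10 bp
  17→23: 6 bp
  23→29: 6 bp
  29→34: 5 bp
  34→42: 8 bp
  42→47: 5 bp
  47→62: 15 bp
  62→68: 6 bp
  68→78: 10 bp
  78→82: 4 bp
  82→88: 6 bp
  88→96: 8 bp
  96→106: 10 bp
  106→108: 2 bp
  108→117: 9 bp
  117→127: 10 bp
  127→137: 10 bp
  137→148: 11 bp
  148→154: 6 bp
  154→191: 37 bp
  191→198: 7 bp
  198→213: 15 bp
  213→222: 9 bp
  222→232: 10 bp
  232→246: 14 bp
  246→258: 12 bp
  258→270: 12 bp
  270→4 (wrap): 280-270+4 = 14 bp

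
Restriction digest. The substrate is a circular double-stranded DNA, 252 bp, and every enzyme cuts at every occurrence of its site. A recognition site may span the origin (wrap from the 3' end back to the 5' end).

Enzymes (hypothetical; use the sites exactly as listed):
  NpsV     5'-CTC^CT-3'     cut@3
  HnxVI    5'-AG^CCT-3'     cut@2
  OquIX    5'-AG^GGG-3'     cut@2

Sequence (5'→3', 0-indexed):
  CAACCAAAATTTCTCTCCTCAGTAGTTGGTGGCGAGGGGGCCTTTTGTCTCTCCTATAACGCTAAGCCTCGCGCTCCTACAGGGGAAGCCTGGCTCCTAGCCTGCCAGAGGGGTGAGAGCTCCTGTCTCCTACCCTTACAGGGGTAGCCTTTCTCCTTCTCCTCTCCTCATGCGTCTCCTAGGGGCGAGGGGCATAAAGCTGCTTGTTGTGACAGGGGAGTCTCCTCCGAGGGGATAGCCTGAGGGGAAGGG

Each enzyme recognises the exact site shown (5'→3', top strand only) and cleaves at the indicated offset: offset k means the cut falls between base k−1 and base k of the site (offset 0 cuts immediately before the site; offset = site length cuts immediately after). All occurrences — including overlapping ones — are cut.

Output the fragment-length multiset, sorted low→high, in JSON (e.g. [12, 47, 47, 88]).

[4,4,5,6,6,6,6,6,7,7,7,7,8,8,9,10,10,12,12,12,13,17,19,25,26]

Site scan:
  NpsV CTCCT/3: at [14, 50, 73, 93, 119, 126, 152, 158, 163, 175, 221] ⇒ [17, 53, 76, 96, 122, 129, 155, 161, 166, 178, 224]
  HnxVI AGCCT/2: at [64, 86, 98, 145, 236] ⇒ [66, 88, 100, 147, 238]
  OquIX AGGGG/2: at [34, 80, 108, 139, 180, 187, 213, 229, 242] ⇒ [36, 82, 110, 141, 182, 189, 215, 231, 244]

Pooled cuts: [17, 36, 53, 66, 76, 82, 88, 96, 100, 110, 122, 129, 141, 147, 155, 161, 166, 178, 182, 189, 215, 224, 231, 238, 244]

Fragments:
  17→36: 19 bp
  36→53: 17 bp
  53→66: 13 bp
  66→76: 10 bp
  76→82: 6 bp
  82→88: 6 bp
  88→96: 8 bp
  96→100: 4 bp
  100→110: 10 bp
  110→122: 12 bp
  122→129: 7 bp
  129→141: 12 bp
  141→147: 6 bp
  147→155: 8 bp
  155→161: 6 bp
  161→166: 5 bp
  166→178: 12 bp
  178→182: 4 bp
  182→189: 7 bp
  189→215: 26 bp
  215→224: 9 bp
  224→231: 7 bp
  231→238: 7 bp
  238→244: 6 bp
  244→17 (wrap): 252-244+17 = 25 bp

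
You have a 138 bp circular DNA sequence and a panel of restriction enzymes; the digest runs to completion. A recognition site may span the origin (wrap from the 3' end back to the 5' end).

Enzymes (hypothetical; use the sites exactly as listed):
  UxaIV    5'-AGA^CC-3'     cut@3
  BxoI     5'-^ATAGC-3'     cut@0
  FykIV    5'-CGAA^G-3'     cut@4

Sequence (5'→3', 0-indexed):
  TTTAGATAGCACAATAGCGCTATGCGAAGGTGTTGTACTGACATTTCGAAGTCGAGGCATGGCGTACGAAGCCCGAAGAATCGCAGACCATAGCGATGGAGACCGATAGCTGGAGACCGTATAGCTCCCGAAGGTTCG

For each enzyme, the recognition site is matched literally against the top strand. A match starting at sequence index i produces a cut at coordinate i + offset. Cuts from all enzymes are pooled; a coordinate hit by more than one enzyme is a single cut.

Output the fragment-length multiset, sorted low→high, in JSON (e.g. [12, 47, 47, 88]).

Per-enzyme occurrences:
  UxaIV (AGACC, off=3): starts [84, 99, 113] → cuts [87, 102, 116]
  BxoI (ATAGC, off=0): starts [5, 13, 89, 105, 120] → cuts [5, 13, 89, 105, 120]
  FykIV (CGAAG, off=4): starts [24, 46, 66, 73, 128] → cuts [28, 50, 70, 77, 132]

All cut coordinates (distinct, sorted): [5, 13, 28, 50, 70, 77, 87, 89, 102, 105, 116, 120, 132]

Fragments:
  5→13: 8 bp
  13→28: 15 bp
  28→50: 22 bp
  50→70: 20 bp
  70→77: 7 bp
  77→87: 10 bp
  87→89: 2 bp
  89→102: 13 bp
  102→105: 3 bp
  105→116: 11 bp
  116→120: 4 bp
  120→132: 12 bp
  132→5 (wrap): 138-132+5 = 11 bp

[2,3,4,7,8,10,11,11,12,13,15,20,22]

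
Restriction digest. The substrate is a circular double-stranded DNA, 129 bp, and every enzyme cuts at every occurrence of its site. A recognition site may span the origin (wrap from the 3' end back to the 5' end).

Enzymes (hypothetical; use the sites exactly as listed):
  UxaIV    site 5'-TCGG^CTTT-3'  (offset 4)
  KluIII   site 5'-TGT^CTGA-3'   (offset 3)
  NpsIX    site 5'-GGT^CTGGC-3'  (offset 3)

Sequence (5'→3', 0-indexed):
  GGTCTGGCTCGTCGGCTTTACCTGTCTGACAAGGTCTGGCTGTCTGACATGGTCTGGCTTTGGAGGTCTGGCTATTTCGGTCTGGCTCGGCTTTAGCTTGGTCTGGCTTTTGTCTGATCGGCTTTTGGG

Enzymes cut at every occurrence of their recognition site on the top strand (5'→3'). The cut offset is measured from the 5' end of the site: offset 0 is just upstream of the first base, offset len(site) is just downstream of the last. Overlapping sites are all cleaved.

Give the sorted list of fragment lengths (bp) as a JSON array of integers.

Scan for sites:
  UxaIV TCGGCTTT/4: at [11, 86, 117] ⇒ [15, 90, 121]
  KluIII TGTCTGA/3: at [22, 40, 110] ⇒ [25, 43, 113]
  NpsIX GGTCTGGC/3: at [0, 32, 50, 64, 78, 99] ⇒ [3, 35, 53, 67, 81, 102]

Pooled cuts: [3, 15, 25, 35, 43, 53, 67, 81, 90, 102, 113, 121]

Fragment lengths:
  3→15: 12 bp
  15→25: 10 bp
  25→35: 10 bp
  35→43: 8 bp
  43→53: 10 bp
  53→67: 14 bp
  67→81: 14 bp
  81→90: 9 bp
  90→102: 12 bp
  102→113: 11 bp
  113→121: 8 bp
  121→3 (wrap): 129-121+3 = 11 bp

[8,8,9,10,10,10,11,11,12,12,14,14]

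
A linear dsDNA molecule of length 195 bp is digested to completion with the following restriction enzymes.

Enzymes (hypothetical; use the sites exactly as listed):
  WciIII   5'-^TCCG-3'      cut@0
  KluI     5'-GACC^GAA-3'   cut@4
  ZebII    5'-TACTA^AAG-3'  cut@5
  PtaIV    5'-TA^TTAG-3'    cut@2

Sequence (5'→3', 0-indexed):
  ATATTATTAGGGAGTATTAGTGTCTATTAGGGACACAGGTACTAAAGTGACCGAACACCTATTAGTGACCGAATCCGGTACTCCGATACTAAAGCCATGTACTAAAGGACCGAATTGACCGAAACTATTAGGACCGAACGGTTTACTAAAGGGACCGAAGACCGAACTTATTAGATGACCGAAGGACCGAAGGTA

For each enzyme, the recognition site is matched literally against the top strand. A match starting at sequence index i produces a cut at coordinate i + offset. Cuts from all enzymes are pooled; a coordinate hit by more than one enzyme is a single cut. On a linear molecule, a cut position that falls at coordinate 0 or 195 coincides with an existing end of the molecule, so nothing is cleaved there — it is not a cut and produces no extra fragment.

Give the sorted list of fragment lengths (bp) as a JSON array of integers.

[3,6,7,7,7,7,7,8,8,8,8,8,9,9,9,10,10,10,10,13,13,18]

Per-enzyme occurrences:
  WciIII TCCG/0: at [73, 81] ⇒ [73, 81]
  KluI GACCGAA/4: at [48, 66, 107, 116, 131, 152, 159, 176, 184] ⇒ [52, 70, 111, 120, 135, 156, 163, 180, 188]
  ZebII TACTAAAG/5: at [39, 86, 99, 143] ⇒ [44, 91, 104, 148]
  PtaIV TATTAG/2: at [4, 14, 24, 59, 125, 168] ⇒ [6, 16, 26, 61, 127, 170]

All cut coordinates (distinct, sorted): [6, 16, 26, 44, 52, 61, 70, 73, 81, 91, 104, 111, 120, 127, 135, 148, 156, 163, 170, 180, 188]

Fragments:
  [0,6): 6 bp
  [6,16): 10 bp
  [16,26): 10 bp
  [26,44): 18 bp
  [44,52): 8 bp
  [52,61): 9 bp
  [61,70): 9 bp
  [70,73): 3 bp
  [73,81): 8 bp
  [81,91): 10 bp
  [91,104): 13 bp
  [104,111): 7 bp
  [111,120): 9 bp
  [120,127): 7 bp
  [127,135): 8 bp
  [135,148): 13 bp
  [148,156): 8 bp
  [156,163): 7 bp
  [163,170): 7 bp
  [170,180): 10 bp
  [180,188): 8 bp
  [188,195): 7 bp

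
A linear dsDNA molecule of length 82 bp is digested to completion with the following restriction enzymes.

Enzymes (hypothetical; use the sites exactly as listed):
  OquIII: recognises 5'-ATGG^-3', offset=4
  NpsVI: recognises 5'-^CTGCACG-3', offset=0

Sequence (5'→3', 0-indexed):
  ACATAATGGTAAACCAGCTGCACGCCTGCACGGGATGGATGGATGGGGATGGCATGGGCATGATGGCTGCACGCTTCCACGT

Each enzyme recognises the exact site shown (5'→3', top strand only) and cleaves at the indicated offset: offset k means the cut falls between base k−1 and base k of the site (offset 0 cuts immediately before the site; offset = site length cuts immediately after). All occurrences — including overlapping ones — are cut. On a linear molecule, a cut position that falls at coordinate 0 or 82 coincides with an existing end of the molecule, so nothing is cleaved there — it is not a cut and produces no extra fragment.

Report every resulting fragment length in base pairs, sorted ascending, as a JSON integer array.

[4,4,5,6,8,8,9,9,13,16]

Scan for sites:
  OquIII ATGG/4: at [5, 34, 38, 42, 48, 53, 62] ⇒ [9, 38, 42, 46, 52, 57, 66]
  NpsVI CTGCACG/0: at [17, 25, 66] ⇒ [17, 25, 66]

Pooled cuts: [9, 17, 25, 38, 42, 46, 52, 57, 66]

Fragments:
  [0,9): 9 bp
  [9,17): 8 bp
  [17,25): 8 bp
  [25,38): 13 bp
  [38,42): 4 bp
  [42,46): 4 bp
  [46,52): 6 bp
  [52,57): 5 bp
  [57,66): 9 bp
  [66,82): 16 bp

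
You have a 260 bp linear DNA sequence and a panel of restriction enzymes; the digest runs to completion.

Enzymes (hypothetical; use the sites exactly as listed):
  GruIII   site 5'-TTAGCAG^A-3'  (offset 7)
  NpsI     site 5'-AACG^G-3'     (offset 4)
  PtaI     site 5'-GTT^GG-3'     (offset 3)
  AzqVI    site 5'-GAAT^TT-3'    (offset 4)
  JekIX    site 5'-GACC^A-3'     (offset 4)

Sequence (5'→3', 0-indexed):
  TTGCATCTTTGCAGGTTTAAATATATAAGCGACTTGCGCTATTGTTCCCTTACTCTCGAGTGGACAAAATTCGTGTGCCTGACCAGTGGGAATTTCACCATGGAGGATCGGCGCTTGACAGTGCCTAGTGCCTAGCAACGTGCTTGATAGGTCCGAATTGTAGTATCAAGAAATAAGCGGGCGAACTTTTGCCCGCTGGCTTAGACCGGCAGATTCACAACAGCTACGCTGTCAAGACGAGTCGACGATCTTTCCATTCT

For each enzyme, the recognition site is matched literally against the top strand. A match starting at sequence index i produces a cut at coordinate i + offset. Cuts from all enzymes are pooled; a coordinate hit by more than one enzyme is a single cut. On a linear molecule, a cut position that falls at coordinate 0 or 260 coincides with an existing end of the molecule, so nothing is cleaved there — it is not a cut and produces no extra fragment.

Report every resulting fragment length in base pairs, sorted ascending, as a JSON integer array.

[9,84,167]

Site scan:
  GruIII (TTAGCAGA, off=7): no sites
  NpsI (AACGG, off=4): no sites
  PtaI (GTTGG, off=3): no sites
  AzqVI GAATTT/4: at [89] ⇒ [93]
  JekIX GACCA/4: at [80] ⇒ [84]

All cut coordinates (distinct, sorted): [84, 93]

Fragment lengths:
  [0,84): 84 bp
  [84,93): 9 bp
  [93,260): 167 bp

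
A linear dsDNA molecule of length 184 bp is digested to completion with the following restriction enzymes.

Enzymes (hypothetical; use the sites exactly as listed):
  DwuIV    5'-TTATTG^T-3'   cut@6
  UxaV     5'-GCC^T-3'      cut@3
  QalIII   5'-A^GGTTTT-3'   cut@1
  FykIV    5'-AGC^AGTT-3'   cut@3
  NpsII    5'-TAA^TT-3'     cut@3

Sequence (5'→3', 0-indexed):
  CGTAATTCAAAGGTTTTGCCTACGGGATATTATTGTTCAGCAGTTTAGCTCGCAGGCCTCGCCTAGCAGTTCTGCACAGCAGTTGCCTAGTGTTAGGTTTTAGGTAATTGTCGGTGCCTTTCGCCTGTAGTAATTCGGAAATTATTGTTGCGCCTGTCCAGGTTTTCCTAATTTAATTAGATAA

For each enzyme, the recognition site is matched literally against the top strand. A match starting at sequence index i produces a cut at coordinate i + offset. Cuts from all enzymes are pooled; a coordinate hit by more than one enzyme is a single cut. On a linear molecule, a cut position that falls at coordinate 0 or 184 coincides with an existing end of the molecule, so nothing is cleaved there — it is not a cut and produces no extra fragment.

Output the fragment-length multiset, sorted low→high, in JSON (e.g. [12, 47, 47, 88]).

Per-enzyme occurrences:
  DwuIV TTATTGT/6: at [29, 141] ⇒ [35, 147]
  UxaV GCCT/3: at [17, 55, 60, 84, 115, 122, 151] ⇒ [20, 58, 63, 87, 118, 125, 154]
  QalIII AGGTTTT/1: at [10, 94, 159] ⇒ [11, 95, 160]
  FykIV AGCAGTT/3: at [38, 64, 77] ⇒ [41, 67, 80]
  NpsII TAATT/3: at [2, 104, 130, 168, 173] ⇒ [5, 107, 133, 171, 176]

All cut coordinates (distinct, sorted): [5, 11, 20, 35, 41, 58, 63, 67, 80, 87, 95, 107, 118, 125, 133, 147, 154, 160, 171, 176]

Fragment lengths:
  [0,5): 5 bp
  [5,11): 6 bp
  [11,20): 9 bp
  [20,35): 15 bp
  [35,41): 6 bp
  [41,58): 17 bp
  [58,63): 5 bp
  [63,67): 4 bp
  [67,80): 13 bp
  [80,87): 7 bp
  [87,95): 8 bp
  [95,107): 12 bp
  [107,118): 11 bp
  [118,125): 7 bp
  [125,133): 8 bp
  [133,147): 14 bp
  [147,154): 7 bp
  [154,160): 6 bp
  [160,171): 11 bp
  [171,176): 5 bp
  [176,184): 8 bp

[4,5,5,5,6,6,6,7,7,7,8,8,8,9,11,11,12,13,14,15,17]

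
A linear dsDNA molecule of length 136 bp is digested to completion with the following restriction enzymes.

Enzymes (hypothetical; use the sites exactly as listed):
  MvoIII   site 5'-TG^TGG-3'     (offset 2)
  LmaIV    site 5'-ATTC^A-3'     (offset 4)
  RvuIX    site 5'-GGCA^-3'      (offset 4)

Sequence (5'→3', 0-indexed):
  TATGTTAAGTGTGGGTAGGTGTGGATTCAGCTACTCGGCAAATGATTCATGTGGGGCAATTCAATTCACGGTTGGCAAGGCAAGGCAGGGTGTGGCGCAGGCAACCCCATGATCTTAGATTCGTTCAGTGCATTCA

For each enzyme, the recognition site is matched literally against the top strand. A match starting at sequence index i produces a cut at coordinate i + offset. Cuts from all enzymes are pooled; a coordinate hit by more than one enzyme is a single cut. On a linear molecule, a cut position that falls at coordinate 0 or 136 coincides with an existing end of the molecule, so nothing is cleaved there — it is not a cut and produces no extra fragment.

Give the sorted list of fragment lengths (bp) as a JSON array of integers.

[1,3,4,5,5,5,5,7,7,8,10,10,11,11,12,32]

Site scan:
  MvoIII (TGTGG, off=2): starts [9, 19, 49, 90] → cuts [11, 21, 51, 92]
  LmaIV (ATTCA, off=4): starts [24, 44, 58, 63, 131] → cuts [28, 48, 62, 67, 135]
  RvuIX (GGCA, off=4): starts [36, 54, 73, 78, 83, 99] → cuts [40, 58, 77, 82, 87, 103]

Pooled cuts: [11, 21, 28, 40, 48, 51, 58, 62, 67, 77, 82, 87, 92, 103, 135]

Fragment lengths:
  [0,11): 11 bp
  [11,21): 10 bp
  [21,28): 7 bp
  [28,40): 12 bp
  [40,48): 8 bp
  [48,51): 3 bp
  [51,58): 7 bp
  [58,62): 4 bp
  [62,67): 5 bp
  [67,77): 10 bp
  [77,82): 5 bp
  [82,87): 5 bp
  [87,92): 5 bp
  [92,103): 11 bp
  [103,135): 32 bp
  [135,136): 1 bp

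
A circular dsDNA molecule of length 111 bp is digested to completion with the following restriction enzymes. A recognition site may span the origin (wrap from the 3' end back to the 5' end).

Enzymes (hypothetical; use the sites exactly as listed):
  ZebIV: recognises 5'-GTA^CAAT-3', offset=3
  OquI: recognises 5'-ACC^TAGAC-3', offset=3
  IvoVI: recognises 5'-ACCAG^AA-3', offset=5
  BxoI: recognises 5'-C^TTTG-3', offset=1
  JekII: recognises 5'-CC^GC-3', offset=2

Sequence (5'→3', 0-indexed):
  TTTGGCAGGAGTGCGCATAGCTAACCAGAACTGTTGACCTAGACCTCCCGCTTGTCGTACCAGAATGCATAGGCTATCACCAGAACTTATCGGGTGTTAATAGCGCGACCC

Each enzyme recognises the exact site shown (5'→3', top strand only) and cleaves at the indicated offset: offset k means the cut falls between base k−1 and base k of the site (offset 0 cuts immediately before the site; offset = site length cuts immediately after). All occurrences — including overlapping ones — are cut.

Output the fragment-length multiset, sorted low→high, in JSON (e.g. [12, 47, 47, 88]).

[10,11,14,20,28,28]

Site scan:
  ZebIV (GTACAAT, off=3): no sites
  OquI (ACCTAGAC, off=3): starts [36] → cuts [39]
  IvoVI (ACCAGAA, off=5): starts [23, 58, 78] → cuts [28, 63, 83]
  BxoI (CTTTG, off=1): starts [110] → cuts [0]
  JekII (CCGC, off=2): starts [47] → cuts [49]

All cut coordinates (distinct, sorted): [0, 28, 39, 49, 63, 83]

Fragment lengths:
  0→28: 28 bp
  28→39: 11 bp
  39→49: 10 bp
  49→63: 14 bp
  63→83: 20 bp
  83→0 (wrap): 111-83+0 = 28 bp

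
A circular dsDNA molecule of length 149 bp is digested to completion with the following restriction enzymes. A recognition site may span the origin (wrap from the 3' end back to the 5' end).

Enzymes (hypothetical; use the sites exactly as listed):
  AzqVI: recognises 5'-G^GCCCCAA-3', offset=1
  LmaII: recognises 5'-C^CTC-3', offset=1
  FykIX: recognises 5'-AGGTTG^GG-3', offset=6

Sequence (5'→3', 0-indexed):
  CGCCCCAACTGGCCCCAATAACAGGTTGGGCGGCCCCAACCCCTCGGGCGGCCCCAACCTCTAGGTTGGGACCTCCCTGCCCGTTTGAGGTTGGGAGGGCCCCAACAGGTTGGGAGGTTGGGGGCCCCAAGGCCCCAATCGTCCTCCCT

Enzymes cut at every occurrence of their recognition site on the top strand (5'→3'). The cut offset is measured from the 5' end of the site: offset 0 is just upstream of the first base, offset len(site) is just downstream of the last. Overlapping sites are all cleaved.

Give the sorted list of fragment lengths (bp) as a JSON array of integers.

Site scan:
  AzqVI GGCCCCAA/1: at [10, 31, 49, 97, 122, 130] ⇒ [11, 32, 50, 98, 123, 131]
  LmaII CCTC/1: at [41, 57, 71, 142, 146] ⇒ [42, 58, 72, 143, 147]
  FykIX AGGTTGGG/6: at [22, 62, 87, 106, 114] ⇒ [28, 68, 93, 112, 120]

All cut coordinates (distinct, sorted): [11, 28, 32, 42, 50, 58, 68, 72, 93, 98, 112, 120, 123, 131, 143, 147]

Fragment lengths:
  11→28: 17 bp
  28→32: 4 bp
  32→42: 10 bp
  42→50: 8 bp
  50→58: 8 bp
  58→68: 10 bp
  68→72: 4 bp
  72→93: 21 bp
  93→98: 5 bp
  98→112: 14 bp
  112→120: 8 bp
  120→123: 3 bp
  123→131: 8 bp
  131→143: 12 bp
  143→147: 4 bp
  147→11 (wrap): 149-147+11 = 13 bp

[3,4,4,4,5,8,8,8,8,10,10,12,13,14,17,21]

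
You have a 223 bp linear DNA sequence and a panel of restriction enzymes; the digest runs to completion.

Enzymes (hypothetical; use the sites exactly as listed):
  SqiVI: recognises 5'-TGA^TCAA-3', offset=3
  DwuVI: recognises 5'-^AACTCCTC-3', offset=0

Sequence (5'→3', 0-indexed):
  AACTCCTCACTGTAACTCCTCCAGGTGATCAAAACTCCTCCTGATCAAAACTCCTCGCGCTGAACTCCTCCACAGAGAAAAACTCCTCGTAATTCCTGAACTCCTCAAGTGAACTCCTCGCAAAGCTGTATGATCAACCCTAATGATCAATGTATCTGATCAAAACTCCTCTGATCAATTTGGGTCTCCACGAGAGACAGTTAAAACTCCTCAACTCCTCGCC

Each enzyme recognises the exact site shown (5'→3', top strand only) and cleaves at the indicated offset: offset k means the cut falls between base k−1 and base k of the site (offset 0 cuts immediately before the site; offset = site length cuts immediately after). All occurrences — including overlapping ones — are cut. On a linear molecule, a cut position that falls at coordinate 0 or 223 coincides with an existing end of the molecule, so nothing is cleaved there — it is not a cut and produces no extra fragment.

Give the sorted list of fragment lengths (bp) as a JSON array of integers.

Scan for sites:
  SqiVI (TGATCAA, off=3): starts [25, 41, 130, 143, 156, 171] → cuts [28, 44, 133, 146, 159, 174]
  DwuVI (AACTCCTC, off=0): starts [0, 13, 32, 48, 62, 80, 98, 111, 163, 204, 212] → cuts [13, 32, 48, 62, 80, 98, 111, 163, 204, 212] (position 0 is a terminus of the linear molecule — no cut)

All cut coordinates (distinct, sorted): [13, 28, 32, 44, 48, 62, 80, 98, 111, 133, 146, 159, 163, 174, 204, 212]

Fragments:
  [0,13): 13 bp
  [13,28): 15 bp
  [28,32): 4 bp
  [32,44): 12 bp
  [44,48): 4 bp
  [48,62): 14 bp
  [62,80): 18 bp
  [80,98): 18 bp
  [98,111): 13 bp
  [111,133): 22 bp
  [133,146): 13 bp
  [146,159): 13 bp
  [159,163): 4 bp
  [163,174): 11 bp
  [174,204): 30 bp
  [204,212): 8 bp
  [212,223): 11 bp

[4,4,4,8,11,11,12,13,13,13,13,14,15,18,18,22,30]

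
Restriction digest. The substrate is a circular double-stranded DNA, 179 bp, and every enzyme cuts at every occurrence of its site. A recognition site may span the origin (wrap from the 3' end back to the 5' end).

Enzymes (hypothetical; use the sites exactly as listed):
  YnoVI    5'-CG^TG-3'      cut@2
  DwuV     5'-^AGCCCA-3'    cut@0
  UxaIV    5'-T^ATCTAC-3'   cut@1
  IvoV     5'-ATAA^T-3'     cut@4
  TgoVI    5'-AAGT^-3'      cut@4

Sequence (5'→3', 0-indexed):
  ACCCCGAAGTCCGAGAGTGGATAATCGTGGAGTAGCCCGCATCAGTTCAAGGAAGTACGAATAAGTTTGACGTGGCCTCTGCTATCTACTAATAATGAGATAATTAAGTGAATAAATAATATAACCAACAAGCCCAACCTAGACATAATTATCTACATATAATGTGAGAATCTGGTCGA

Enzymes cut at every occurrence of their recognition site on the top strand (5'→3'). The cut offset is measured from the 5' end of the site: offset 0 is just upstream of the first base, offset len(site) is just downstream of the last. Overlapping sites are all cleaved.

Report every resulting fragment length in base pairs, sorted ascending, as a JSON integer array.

Scan for sites:
  YnoVI CGTG/2: at [25, 70] ⇒ [27, 72]
  DwuV AGCCCA/0: at [130] ⇒ [130]
  UxaIV TATCTAC/1: at [82, 149] ⇒ [83, 150]
  IvoV ATAAT/4: at [20, 91, 99, 115, 144, 158] ⇒ [24, 95, 103, 119, 148, 162]
  TgoVI AAGT/4: at [6, 52, 62, 105] ⇒ [10, 56, 66, 109]

Pooled cuts: [10, 24, 27, 56, 66, 72, 83, 95, 103, 109, 119, 130, 148, 150, 162]

Fragment lengths:
  10→24: 14 bp
  24→27: 3 bp
  27→56: 29 bp
  56→66: 10 bp
  66→72: 6 bp
  72→83: 11 bp
  83→95: 12 bp
  95→103: 8 bp
  103→109: 6 bp
  109→119: 10 bp
  119→130: 11 bp
  130→148: 18 bp
  148→150: 2 bp
  150→162: 12 bp
  162→10 (wrap): 179-162+10 = 27 bp

[2,3,6,6,8,10,10,11,11,12,12,14,18,27,29]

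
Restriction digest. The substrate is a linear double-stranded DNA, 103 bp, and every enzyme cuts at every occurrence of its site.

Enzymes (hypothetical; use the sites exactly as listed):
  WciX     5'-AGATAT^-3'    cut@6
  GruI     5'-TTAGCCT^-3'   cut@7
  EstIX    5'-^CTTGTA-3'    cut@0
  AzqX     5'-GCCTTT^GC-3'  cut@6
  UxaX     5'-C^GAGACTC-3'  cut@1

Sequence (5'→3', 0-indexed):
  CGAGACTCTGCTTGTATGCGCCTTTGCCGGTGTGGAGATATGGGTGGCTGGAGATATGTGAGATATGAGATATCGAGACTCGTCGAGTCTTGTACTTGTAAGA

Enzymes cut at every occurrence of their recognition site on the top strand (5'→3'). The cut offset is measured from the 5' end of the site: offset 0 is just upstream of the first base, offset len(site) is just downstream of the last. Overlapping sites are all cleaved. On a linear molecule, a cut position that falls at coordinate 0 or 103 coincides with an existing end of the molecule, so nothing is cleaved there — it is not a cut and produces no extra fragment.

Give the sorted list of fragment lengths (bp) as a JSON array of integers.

Per-enzyme occurrences:
  WciX AGATAT/6: at [35, 51, 60, 67] ⇒ [41, 57, 66, 73]
  GruI (TTAGCCT, off=7): no sites
  EstIX CTTGTA/0: at [10, 88, 94] ⇒ [10, 88, 94]
  AzqX GCCTTTGC/6: at [19] ⇒ [25]
  UxaX CGAGACTC/1: at [0, 73] ⇒ [1, 74]

All cut coordinates (distinct, sorted): [1, 10, 25, 41, 57, 66, 73, 74, 88, 94]

Fragment lengths:
  [0,1): 1 bp
  [1,10): 9 bp
  [10,25): 15 bp
  [25,41): 16 bp
  [41,57): 16 bp
  [57,66): 9 bp
  [66,73): 7 bp
  [73,74): 1 bp
  [74,88): 14 bp
  [88,94): 6 bp
  [94,103): 9 bp

[1,1,6,7,9,9,9,14,15,16,16]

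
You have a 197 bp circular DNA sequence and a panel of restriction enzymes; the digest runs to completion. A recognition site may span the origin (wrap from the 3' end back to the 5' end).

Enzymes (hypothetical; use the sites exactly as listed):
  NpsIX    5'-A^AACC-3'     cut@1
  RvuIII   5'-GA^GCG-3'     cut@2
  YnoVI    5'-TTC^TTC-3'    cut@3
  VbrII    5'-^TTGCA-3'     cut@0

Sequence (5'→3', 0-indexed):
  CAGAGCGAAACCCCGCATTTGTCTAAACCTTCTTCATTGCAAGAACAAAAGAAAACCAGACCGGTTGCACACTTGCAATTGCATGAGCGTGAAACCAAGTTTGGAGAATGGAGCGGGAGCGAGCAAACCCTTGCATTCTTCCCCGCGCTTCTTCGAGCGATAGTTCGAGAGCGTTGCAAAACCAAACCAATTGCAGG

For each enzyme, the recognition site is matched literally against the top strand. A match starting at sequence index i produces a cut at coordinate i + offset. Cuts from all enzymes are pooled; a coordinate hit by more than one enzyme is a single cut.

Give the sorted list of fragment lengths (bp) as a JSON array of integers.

Per-enzyme occurrences:
  NpsIX AAACC/1: at [7, 24, 52, 91, 124, 178, 183] ⇒ [8, 25, 53, 92, 125, 179, 184]
  RvuIII GAGCG/2: at [2, 84, 110, 116, 154, 168] ⇒ [4, 86, 112, 118, 156, 170]
  YnoVI TTCTTC/3: at [29, 135, 148] ⇒ [32, 138, 151]
  VbrII TTGCA/0: at [36, 64, 72, 78, 130, 173, 190] ⇒ [36, 64, 72, 78, 130, 173, 190]

All cut coordinates (distinct, sorted): [4, 8, 25, 32, 36, 53, 64, 72, 78, 86, 92, 112, 118, 125, 130, 138, 151, 156, 170, 173, 179, 184, 190]

Fragment lengths:
  4→8: 4 bp
  8→25: 17 bp
  25→32: 7 bp
  32→36: 4 bp
  36→53: 17 bp
  53→64: 11 bp
  64→72: 8 bp
  72→78: 6 bp
  78→86: 8 bp
  86→92: 6 bp
  92→112: 20 bp
  112→118: 6 bp
  118→125: 7 bp
  125→130: 5 bp
  130→138: 8 bp
  138→151: 13 bp
  151→156: 5 bp
  156→170: 14 bp
  170→173: 3 bp
  173→179: 6 bp
  179→184: 5 bp
  184→190: 6 bp
  190→4 (wrap): 197-190+4 = 11 bp

[3,4,4,5,5,5,6,6,6,6,6,7,7,8,8,8,11,11,13,14,17,17,20]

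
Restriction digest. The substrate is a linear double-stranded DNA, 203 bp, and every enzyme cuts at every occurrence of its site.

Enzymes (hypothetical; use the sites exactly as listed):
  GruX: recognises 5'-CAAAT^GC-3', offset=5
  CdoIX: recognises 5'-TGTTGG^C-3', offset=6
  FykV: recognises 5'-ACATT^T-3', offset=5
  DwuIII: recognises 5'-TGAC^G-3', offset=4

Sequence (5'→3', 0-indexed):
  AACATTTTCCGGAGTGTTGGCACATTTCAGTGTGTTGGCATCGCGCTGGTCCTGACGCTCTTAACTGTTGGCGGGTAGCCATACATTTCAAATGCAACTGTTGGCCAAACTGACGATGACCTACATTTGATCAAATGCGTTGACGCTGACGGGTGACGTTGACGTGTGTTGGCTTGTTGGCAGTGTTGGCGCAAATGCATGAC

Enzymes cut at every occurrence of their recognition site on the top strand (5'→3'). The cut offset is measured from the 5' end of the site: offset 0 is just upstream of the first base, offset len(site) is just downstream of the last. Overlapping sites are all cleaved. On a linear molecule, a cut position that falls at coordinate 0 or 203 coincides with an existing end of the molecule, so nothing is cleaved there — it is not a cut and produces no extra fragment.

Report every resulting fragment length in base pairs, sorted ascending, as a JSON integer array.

Scan for sites:
  GruX (CAAATGC, off=5): starts [88, 131, 191] → cuts [93, 136, 196]
  CdoIX (TGTTGGC, off=6): starts [14, 32, 65, 98, 166, 174, 183] → cuts [20, 38, 71, 104, 172, 180, 189]
  FykV (ACATTT, off=5): starts [1, 21, 82, 122] → cuts [6, 26, 87, 127]
  DwuIII (TGACG, off=4): starts [52, 110, 140, 146, 153, 159] → cuts [56, 114, 144, 150, 157, 163]

All cut coordinates (distinct, sorted): [6, 20, 26, 38, 56, 71, 87, 93, 104, 114, 127, 136, 144, 150, 157, 163, 172, 180, 189, 196]

Fragment lengths:
  [0,6): 6 bp
  [6,20): 14 bp
  [20,26): 6 bp
  [26,38): 12 bp
  [38,56): 18 bp
  [56,71): 15 bp
  [71,87): 16 bp
  [87,93): 6 bp
  [93,104): 11 bp
  [104,114): 10 bp
  [114,127): 13 bp
  [127,136): 9 bp
  [136,144): 8 bp
  [144,150): 6 bp
  [150,157): 7 bp
  [157,163): 6 bp
  [163,172): 9 bp
  [172,180): 8 bp
  [180,189): 9 bp
  [189,196): 7 bp
  [196,203): 7 bp

[6,6,6,6,6,7,7,7,8,8,9,9,9,10,11,12,13,14,15,16,18]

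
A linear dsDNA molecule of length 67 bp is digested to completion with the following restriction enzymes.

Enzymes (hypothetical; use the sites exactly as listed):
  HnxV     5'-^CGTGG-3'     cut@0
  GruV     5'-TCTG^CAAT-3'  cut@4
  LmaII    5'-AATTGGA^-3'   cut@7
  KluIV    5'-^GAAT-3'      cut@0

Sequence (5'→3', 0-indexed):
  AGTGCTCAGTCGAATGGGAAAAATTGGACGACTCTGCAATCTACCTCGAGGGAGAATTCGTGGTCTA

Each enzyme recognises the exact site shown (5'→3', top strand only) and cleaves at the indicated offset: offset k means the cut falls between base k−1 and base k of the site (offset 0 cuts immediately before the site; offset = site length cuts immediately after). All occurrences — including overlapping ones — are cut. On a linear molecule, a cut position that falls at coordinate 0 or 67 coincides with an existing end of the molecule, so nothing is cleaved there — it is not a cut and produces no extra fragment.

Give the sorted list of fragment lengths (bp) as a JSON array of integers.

Site scan:
  HnxV CGTGG/0: at [58] ⇒ [58]
  GruV TCTGCAAT/4: at [32] ⇒ [36]
  LmaII AATTGGA/7: at [21] ⇒ [28]
  KluIV GAAT/0: at [11, 53] ⇒ [11, 53]

All cut coordinates (distinct, sorted): [11, 28, 36, 53, 58]

Fragment lengths:
  [0,11): 11 bp
  [11,28): 17 bp
  [28,36): 8 bp
  [36,53): 17 bp
  [53,58): 5 bp
  [58,67): 9 bp

[5,8,9,11,17,17]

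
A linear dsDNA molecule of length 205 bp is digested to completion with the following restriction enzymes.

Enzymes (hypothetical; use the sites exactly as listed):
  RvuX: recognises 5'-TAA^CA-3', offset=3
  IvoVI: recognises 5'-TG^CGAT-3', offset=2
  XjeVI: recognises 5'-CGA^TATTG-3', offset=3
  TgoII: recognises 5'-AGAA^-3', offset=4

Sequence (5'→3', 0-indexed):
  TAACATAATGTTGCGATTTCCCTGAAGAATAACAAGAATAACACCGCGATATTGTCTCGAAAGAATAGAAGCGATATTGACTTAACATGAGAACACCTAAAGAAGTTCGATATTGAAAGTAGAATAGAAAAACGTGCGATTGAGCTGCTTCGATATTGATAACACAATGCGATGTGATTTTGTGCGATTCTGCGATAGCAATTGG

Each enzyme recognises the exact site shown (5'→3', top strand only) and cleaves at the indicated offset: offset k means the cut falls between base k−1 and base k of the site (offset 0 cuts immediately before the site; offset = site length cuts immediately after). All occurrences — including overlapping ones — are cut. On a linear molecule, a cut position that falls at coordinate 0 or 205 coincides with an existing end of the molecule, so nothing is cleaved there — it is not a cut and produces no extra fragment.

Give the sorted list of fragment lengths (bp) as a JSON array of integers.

Scan for sites:
  RvuX (TAACA, off=3): starts [0, 29, 38, 82, 159] → cuts [3, 32, 41, 85, 162]
  IvoVI (TGCGAT, off=2): starts [11, 134, 167, 182, 190] → cuts [13, 136, 169, 184, 192]
  XjeVI (CGATATTG, off=3): starts [46, 71, 107, 150] → cuts [49, 74, 110, 153]
  TgoII (AGAA, off=4): starts [25, 34, 61, 66, 89, 100, 120, 125] → cuts [29, 38, 65, 70, 93, 104, 124, 129]

All cut coordinates (distinct, sorted): [3, 13, 29, 32, 38, 41, 49, 65, 70, 74, 85, 93, 104, 110, 124, 129, 136, 153, 162, 169, 184, 192]

Fragments:
  [0,3): 3 bp
  [3,13): 10 bp
  [13,29): 16 bp
  [29,32): 3 bp
  [32,38): 6 bp
  [38,41): 3 bp
  [41,49): 8 bp
  [49,65): 16 bp
  [65,70): 5 bp
  [70,74): 4 bp
  [74,85): 11 bp
  [85,93): 8 bp
  [93,104): 11 bp
  [104,110): 6 bp
  [110,124): 14 bp
  [124,129): 5 bp
  [129,136): 7 bp
  [136,153): 17 bp
  [153,162): 9 bp
  [162,169): 7 bp
  [169,184): 15 bp
  [184,192): 8 bp
  [192,205): 13 bp

[3,3,3,4,5,5,6,6,7,7,8,8,8,9,10,11,11,13,14,15,16,16,17]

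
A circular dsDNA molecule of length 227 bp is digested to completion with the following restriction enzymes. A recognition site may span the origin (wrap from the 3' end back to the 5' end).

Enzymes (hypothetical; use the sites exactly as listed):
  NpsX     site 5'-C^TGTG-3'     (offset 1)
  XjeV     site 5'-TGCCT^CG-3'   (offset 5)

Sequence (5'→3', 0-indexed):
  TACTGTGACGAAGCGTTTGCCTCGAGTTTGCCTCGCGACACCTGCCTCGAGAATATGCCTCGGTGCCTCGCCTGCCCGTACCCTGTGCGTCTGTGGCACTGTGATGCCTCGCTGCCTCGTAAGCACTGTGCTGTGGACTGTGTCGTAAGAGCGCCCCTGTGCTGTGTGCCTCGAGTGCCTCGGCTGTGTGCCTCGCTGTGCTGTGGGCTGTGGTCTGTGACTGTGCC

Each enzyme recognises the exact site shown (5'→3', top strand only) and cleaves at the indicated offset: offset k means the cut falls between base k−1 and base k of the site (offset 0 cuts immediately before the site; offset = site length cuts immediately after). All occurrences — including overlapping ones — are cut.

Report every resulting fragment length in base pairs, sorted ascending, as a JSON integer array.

Site scan:
  NpsX CTGTG/1: at [2, 82, 90, 98, 125, 130, 137, 156, 161, 183, 195, 200, 207, 214, 220] ⇒ [3, 83, 91, 99, 126, 131, 138, 157, 162, 184, 196, 201, 208, 215, 221]
  XjeV TGCCTCG/5: at [17, 28, 42, 55, 63, 104, 112, 166, 175, 188] ⇒ [22, 33, 47, 60, 68, 109, 117, 171, 180, 193]

All cut coordinates (distinct, sorted): [3, 22, 33, 47, 60, 68, 83, 91, 99, 109, 117, 126, 131, 138, 157, 162, 171, 180, 184, 193, 196, 201, 208, 215, 221]

Fragment lengths:
  3→22: 19 bp
  22→33: 11 bp
  33→47: 14 bp
  47→60: 13 bp
  60→68: 8 bp
  68→83: 15 bp
  83→91: 8 bp
  91→99: 8 bp
  99→109: 10 bp
  109→117: 8 bp
  117→126: 9 bp
  126→131: 5 bp
  131→138: 7 bp
  138→157: 19 bp
  157→162: 5 bp
  162→171: 9 bp
  171→180: 9 bp
  180→184: 4 bp
  184→193: 9 bp
  193→196: 3 bp
  196→201: 5 bp
  201→208: 7 bp
  208→215: 7 bp
  215→221: 6 bp
  221→3 (wrap): 227-221+3 = 9 bp

[3,4,5,5,5,6,7,7,7,8,8,8,8,9,9,9,9,9,10,11,13,14,15,19,19]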